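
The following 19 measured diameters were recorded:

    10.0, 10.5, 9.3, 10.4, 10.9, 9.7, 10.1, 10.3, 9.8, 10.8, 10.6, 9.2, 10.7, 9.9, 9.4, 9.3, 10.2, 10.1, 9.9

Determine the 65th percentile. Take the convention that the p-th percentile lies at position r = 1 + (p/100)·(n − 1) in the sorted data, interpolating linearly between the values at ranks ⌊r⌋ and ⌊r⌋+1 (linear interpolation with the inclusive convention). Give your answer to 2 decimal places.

Sorted: 9.2, 9.3, 9.3, 9.4, 9.7, 9.8, 9.9, 9.9, 10.0, 10.1, 10.1, 10.2, 10.3, 10.4, 10.5, 10.6, 10.7, 10.8, 10.9.
n = 19.
r = 1 + (65/100)·(19 − 1) = 1 + 11.7 = 12.7.
Rank 12 is 10.2 and rank 13 is 10.3.
Interpolate: 10.2 + 0.7·(10.3 − 10.2) = 10.2 + 0.7·0.1 = 10.27.

10.27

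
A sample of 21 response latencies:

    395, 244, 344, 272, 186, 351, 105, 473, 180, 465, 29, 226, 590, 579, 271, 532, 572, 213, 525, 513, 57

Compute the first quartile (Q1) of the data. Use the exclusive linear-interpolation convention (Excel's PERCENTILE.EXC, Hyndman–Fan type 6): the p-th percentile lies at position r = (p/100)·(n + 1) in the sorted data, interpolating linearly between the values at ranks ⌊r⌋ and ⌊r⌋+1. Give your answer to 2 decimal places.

Sorted: 29, 57, 105, 180, 186, 213, 226, 244, 271, 272, 344, 351, 395, 465, 473, 513, 525, 532, 572, 579, 590.
n = 21.
r = (25/100)·(21 + 1) = 5.5.
Rank 5 is 186 and rank 6 is 213.
Interpolate: 186 + 0.5·(213 − 186) = 186 + 0.5·27 = 199.5.

199.50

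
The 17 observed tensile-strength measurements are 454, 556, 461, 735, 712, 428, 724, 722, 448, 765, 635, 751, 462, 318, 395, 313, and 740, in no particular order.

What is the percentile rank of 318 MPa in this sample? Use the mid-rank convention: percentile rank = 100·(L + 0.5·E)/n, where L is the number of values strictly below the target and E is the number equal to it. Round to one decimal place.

Sorted: 313, 318, 395, 428, 448, 454, 461, 462, 556, 635, 712, 722, 724, 735, 740, 751, 765.
Count below 318: L = 1; count equal: E = 1; n = 17.
Percentile rank = 100·(1 + 0.5·1)/17 = 100·1.5/17 = 8.824.

8.8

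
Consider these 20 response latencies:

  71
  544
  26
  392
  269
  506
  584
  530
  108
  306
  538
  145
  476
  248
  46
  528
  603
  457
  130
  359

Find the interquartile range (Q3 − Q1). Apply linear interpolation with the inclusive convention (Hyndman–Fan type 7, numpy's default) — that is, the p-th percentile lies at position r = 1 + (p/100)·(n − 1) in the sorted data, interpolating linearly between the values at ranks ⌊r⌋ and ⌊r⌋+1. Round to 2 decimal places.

387.25

Sorted: 26, 46, 71, 108, 130, 145, 248, 269, 306, 359, 392, 457, 476, 506, 528, 530, 538, 544, 584, 603.
n = 20.
P25: r = 5.75; ranks 5–6 are 130, 145; interpolating gives 141.25.
P75: r = 15.25; ranks 15–16 are 528, 530; interpolating gives 528.5.
Difference: 528.5 − 141.25 = 387.25.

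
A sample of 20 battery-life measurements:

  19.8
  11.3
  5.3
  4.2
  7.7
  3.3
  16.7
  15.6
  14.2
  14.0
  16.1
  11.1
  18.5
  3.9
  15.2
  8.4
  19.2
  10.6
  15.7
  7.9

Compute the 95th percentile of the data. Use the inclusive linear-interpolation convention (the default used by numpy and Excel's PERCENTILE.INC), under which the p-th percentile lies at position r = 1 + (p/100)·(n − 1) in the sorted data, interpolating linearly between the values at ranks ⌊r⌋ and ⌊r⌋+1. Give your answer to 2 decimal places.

Sorted: 3.3, 3.9, 4.2, 5.3, 7.7, 7.9, 8.4, 10.6, 11.1, 11.3, 14.0, 14.2, 15.2, 15.6, 15.7, 16.1, 16.7, 18.5, 19.2, 19.8.
n = 20.
r = 1 + (95/100)·(20 − 1) = 1 + 18.05 = 19.05.
Rank 19 is 19.2 and rank 20 is 19.8.
Interpolate: 19.2 + 0.05·(19.8 − 19.2) = 19.2 + 0.05·0.6 = 19.23.

19.23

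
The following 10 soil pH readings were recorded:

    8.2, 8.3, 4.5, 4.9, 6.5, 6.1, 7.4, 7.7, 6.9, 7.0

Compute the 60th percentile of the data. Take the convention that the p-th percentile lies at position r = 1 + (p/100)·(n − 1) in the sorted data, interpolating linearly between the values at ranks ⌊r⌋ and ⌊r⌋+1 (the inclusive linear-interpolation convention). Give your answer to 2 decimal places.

Sorted: 4.5, 4.9, 6.1, 6.5, 6.9, 7.0, 7.4, 7.7, 8.2, 8.3.
n = 10.
r = 1 + (60/100)·(10 − 1) = 1 + 5.4 = 6.4.
Rank 6 is 7.0 and rank 7 is 7.4.
Interpolate: 7.0 + 0.4·(7.4 − 7.0) = 7.0 + 0.4·0.4 = 7.16.

7.16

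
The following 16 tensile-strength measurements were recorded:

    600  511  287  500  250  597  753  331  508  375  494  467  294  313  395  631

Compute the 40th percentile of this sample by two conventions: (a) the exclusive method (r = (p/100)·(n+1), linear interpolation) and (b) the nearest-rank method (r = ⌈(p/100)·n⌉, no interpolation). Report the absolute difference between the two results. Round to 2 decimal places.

Sorted: 250, 287, 294, 313, 331, 375, 395, 467, 494, 500, 508, 511, 597, 600, 631, 753.
n = 16.
(a) r = 6.8; between ranks 6 (375) and 7 (395): 391.
(b) the nearest-rank method: rank 7 → 395.
|391 − 395| = 4.

4.00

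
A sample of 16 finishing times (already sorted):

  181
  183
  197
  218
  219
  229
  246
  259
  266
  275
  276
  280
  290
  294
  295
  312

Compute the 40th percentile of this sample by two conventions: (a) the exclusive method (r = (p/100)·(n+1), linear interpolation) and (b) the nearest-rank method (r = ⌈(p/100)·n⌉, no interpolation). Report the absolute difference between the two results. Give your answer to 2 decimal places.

3.40

n = 16.
(a) r = 6.8; between ranks 6 (229) and 7 (246): 242.6.
(b) the nearest-rank method: rank 7 → 246.
|242.6 − 246| = 3.4.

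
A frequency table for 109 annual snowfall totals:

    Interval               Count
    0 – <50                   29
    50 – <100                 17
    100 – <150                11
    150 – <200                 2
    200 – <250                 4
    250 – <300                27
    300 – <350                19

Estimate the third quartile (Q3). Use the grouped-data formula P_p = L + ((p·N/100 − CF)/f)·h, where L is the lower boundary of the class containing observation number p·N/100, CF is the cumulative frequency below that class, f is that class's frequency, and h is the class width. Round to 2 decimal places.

N = 109; target position k = 75/100 · 109 = 81.75.
Cumulative frequencies: 29, 46, 57, 59, 63, 90, 109.
Observation 81.75 falls in the class 250 – <300.
L = 250, CF = 63, f = 27, h = 50.
P75 = 250 + ((81.75 − 63)/27)·50 = 250 + 34.7222 = 284.722.

284.72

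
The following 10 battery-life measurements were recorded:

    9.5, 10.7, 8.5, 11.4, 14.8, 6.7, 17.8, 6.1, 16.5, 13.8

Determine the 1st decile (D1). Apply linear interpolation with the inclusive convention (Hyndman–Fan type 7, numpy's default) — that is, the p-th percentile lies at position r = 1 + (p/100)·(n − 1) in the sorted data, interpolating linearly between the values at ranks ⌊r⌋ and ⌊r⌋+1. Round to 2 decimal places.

Sorted: 6.1, 6.7, 8.5, 9.5, 10.7, 11.4, 13.8, 14.8, 16.5, 17.8.
n = 10.
r = 1 + (10/100)·(10 − 1) = 1 + 0.9 = 1.9.
Rank 1 is 6.1 and rank 2 is 6.7.
Interpolate: 6.1 + 0.9·(6.7 − 6.1) = 6.1 + 0.9·0.6 = 6.64.

6.64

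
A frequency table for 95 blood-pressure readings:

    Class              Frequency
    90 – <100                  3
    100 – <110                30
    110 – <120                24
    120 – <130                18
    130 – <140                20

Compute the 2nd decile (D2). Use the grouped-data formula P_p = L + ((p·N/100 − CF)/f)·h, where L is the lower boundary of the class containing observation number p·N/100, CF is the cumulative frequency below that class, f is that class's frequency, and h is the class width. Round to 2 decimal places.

N = 95; target position k = 20/100 · 95 = 19.
Cumulative frequencies: 3, 33, 57, 75, 95.
Observation 19 falls in the class 100 – <110.
L = 100, CF = 3, f = 30, h = 10.
P20 = 100 + ((19 − 3)/30)·10 = 100 + 5.33333 = 105.333.

105.33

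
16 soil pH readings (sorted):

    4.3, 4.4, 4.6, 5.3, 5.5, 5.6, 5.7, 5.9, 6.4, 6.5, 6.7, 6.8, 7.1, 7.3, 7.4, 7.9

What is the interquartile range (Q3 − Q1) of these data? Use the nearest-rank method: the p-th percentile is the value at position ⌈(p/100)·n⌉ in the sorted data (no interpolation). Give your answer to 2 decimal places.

n = 16.
P25: rank ⌈25/100·16⌉ = 4 → 5.3.
P75: rank ⌈75/100·16⌉ = 12 → 6.8.
Difference: 6.8 − 5.3 = 1.5.

1.50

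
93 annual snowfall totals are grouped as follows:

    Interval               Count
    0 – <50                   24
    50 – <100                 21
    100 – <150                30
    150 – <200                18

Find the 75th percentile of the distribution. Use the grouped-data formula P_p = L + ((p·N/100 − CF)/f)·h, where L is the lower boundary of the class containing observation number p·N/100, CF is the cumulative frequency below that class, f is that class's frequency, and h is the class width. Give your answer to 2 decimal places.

N = 93; target position k = 75/100 · 93 = 69.75.
Cumulative frequencies: 24, 45, 75, 93.
Observation 69.75 falls in the class 100 – <150.
L = 100, CF = 45, f = 30, h = 50.
P75 = 100 + ((69.75 − 45)/30)·50 = 100 + 41.25 = 141.25.

141.25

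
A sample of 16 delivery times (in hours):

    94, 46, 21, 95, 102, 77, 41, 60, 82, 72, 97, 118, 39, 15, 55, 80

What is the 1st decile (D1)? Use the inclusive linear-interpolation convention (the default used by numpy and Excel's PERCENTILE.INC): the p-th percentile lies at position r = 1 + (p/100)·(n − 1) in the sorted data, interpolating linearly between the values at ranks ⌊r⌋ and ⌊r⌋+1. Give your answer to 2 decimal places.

Sorted: 15, 21, 39, 41, 46, 55, 60, 72, 77, 80, 82, 94, 95, 97, 102, 118.
n = 16.
r = 1 + (10/100)·(16 − 1) = 1 + 1.5 = 2.5.
Rank 2 is 21 and rank 3 is 39.
Interpolate: 21 + 0.5·(39 − 21) = 21 + 0.5·18 = 30.

30.00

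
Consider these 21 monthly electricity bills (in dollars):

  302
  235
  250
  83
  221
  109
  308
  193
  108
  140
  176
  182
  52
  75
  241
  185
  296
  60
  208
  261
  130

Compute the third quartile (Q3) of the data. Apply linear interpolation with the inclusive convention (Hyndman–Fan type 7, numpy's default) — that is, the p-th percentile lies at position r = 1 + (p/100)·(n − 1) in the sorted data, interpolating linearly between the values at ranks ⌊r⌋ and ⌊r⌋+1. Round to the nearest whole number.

Sorted: 52, 60, 75, 83, 108, 109, 130, 140, 176, 182, 185, 193, 208, 221, 235, 241, 250, 261, 296, 302, 308.
n = 21.
r = 1 + (75/100)·(21 − 1) = 1 + 15 = 16.
r is an integer, so P75 is the value at rank 16: 241.

241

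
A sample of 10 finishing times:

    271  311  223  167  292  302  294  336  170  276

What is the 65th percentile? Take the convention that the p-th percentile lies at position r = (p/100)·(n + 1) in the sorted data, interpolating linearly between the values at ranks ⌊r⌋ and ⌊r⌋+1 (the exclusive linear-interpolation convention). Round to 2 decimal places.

Sorted: 167, 170, 223, 271, 276, 292, 294, 302, 311, 336.
n = 10.
r = (65/100)·(10 + 1) = 7.15.
Rank 7 is 294 and rank 8 is 302.
Interpolate: 294 + 0.15·(302 − 294) = 294 + 0.15·8 = 295.2.

295.20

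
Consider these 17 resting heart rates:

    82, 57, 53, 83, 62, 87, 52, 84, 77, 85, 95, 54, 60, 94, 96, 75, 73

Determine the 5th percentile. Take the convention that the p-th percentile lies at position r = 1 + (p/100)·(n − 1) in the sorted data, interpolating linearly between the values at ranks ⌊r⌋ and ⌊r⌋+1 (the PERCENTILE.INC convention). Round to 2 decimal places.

Sorted: 52, 53, 54, 57, 60, 62, 73, 75, 77, 82, 83, 84, 85, 87, 94, 95, 96.
n = 17.
r = 1 + (5/100)·(17 − 1) = 1 + 0.8 = 1.8.
Rank 1 is 52 and rank 2 is 53.
Interpolate: 52 + 0.8·(53 − 52) = 52 + 0.8·1 = 52.8.

52.80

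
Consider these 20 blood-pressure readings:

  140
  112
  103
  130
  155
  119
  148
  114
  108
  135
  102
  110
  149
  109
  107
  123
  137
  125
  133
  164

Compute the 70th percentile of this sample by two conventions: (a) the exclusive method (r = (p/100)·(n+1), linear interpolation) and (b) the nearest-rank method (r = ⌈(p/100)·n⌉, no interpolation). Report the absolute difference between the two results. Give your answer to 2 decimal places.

Sorted: 102, 103, 107, 108, 109, 110, 112, 114, 119, 123, 125, 130, 133, 135, 137, 140, 148, 149, 155, 164.
n = 20.
(a) r = 14.7; between ranks 14 (135) and 15 (137): 136.4.
(b) the nearest-rank method: rank 14 → 135.
|136.4 − 135| = 1.4.

1.40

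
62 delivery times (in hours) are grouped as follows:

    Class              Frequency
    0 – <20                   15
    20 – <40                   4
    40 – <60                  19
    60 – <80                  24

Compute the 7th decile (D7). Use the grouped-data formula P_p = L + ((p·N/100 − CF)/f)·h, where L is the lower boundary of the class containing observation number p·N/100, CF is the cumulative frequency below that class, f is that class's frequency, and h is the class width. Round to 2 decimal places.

N = 62; target position k = 70/100 · 62 = 43.4.
Cumulative frequencies: 15, 19, 38, 62.
Observation 43.4 falls in the class 60 – <80.
L = 60, CF = 38, f = 24, h = 20.
P70 = 60 + ((43.4 − 38)/24)·20 = 60 + 4.5 = 64.5.

64.50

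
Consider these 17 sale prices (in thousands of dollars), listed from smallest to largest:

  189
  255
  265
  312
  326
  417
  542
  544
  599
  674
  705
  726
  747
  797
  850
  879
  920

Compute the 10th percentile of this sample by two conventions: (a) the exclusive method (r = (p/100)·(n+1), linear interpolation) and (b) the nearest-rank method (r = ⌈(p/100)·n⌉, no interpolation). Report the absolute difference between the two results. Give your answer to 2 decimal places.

n = 17.
(a) r = 1.8; between ranks 1 (189) and 2 (255): 241.8.
(b) the nearest-rank method: rank 2 → 255.
|241.8 − 255| = 13.2.

13.20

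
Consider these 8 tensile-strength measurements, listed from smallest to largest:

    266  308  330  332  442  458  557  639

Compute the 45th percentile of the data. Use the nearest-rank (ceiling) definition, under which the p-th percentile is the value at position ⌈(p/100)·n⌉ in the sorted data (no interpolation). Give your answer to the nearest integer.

332

n = 8.
Position = ⌈45/100 · 8⌉ = ⌈3.6⌉ = 4.
The value at rank 4 is 332.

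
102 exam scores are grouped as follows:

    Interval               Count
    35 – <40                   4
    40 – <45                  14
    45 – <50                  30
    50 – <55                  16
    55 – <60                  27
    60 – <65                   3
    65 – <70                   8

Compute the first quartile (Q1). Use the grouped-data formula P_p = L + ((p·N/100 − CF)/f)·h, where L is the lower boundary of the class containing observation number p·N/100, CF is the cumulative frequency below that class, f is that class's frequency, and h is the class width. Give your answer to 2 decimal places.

N = 102; target position k = 25/100 · 102 = 25.5.
Cumulative frequencies: 4, 18, 48, 64, 91, 94, 102.
Observation 25.5 falls in the class 45 – <50.
L = 45, CF = 18, f = 30, h = 5.
P25 = 45 + ((25.5 − 18)/30)·5 = 45 + 1.25 = 46.25.

46.25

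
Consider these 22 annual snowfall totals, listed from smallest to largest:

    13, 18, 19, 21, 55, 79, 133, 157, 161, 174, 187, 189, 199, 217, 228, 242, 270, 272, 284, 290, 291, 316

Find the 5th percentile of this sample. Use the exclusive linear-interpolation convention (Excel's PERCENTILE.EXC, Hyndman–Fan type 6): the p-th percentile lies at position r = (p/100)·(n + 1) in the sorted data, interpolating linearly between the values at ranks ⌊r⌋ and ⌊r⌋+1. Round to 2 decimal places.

n = 22.
r = (5/100)·(22 + 1) = 1.15.
Rank 1 is 13 and rank 2 is 18.
Interpolate: 13 + 0.15·(18 − 13) = 13 + 0.15·5 = 13.75.

13.75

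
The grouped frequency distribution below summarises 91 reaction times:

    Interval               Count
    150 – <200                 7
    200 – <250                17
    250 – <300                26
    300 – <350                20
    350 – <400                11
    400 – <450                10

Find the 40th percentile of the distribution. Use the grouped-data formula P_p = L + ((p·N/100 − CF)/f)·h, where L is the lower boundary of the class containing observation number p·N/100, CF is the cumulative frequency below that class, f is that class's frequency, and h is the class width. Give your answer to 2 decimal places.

N = 91; target position k = 40/100 · 91 = 36.4.
Cumulative frequencies: 7, 24, 50, 70, 81, 91.
Observation 36.4 falls in the class 250 – <300.
L = 250, CF = 24, f = 26, h = 50.
P40 = 250 + ((36.4 − 24)/26)·50 = 250 + 23.8462 = 273.846.

273.85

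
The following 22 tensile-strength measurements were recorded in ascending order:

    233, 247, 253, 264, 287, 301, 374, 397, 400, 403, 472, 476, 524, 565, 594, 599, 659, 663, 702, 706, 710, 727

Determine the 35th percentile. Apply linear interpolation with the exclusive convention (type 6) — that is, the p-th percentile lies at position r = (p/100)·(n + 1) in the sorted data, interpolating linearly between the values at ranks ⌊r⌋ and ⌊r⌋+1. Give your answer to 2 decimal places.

397.15

n = 22.
r = (35/100)·(22 + 1) = 8.05.
Rank 8 is 397 and rank 9 is 400.
Interpolate: 397 + 0.05·(400 − 397) = 397 + 0.05·3 = 397.15.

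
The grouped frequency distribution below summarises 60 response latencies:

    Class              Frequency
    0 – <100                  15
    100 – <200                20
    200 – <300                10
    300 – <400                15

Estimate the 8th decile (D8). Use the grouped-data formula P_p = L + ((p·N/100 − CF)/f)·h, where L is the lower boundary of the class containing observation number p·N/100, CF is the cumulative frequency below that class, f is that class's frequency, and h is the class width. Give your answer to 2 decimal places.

320.00

N = 60; target position k = 80/100 · 60 = 48.
Cumulative frequencies: 15, 35, 45, 60.
Observation 48 falls in the class 300 – <400.
L = 300, CF = 45, f = 15, h = 100.
P80 = 300 + ((48 − 45)/15)·100 = 300 + 20 = 320.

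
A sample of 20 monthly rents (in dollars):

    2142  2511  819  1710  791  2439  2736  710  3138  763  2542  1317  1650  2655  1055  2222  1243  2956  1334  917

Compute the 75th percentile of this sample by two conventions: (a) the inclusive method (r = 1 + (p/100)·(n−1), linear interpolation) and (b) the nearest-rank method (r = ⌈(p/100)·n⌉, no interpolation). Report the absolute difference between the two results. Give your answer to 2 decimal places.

Sorted: 710, 763, 791, 819, 917, 1055, 1243, 1317, 1334, 1650, 1710, 2142, 2222, 2439, 2511, 2542, 2655, 2736, 2956, 3138.
n = 20.
(a) r = 15.25; between ranks 15 (2511) and 16 (2542): 2518.75.
(b) the nearest-rank method: rank 15 → 2511.
|2518.75 − 2511| = 7.75.

7.75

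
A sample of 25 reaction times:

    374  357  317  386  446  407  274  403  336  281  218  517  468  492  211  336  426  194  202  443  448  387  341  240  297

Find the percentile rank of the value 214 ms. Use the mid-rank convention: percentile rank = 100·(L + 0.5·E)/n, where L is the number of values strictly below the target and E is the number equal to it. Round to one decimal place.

Sorted: 194, 202, 211, 218, 240, 274, 281, 297, 317, 336, 336, 341, 357, 374, 386, 387, 403, 407, 426, 443, 446, 448, 468, 492, 517.
Count below 214: L = 3; count equal: E = 0; n = 25.
Percentile rank = 100·(3 + 0.5·0)/25 = 100·3/25 = 12.

12.0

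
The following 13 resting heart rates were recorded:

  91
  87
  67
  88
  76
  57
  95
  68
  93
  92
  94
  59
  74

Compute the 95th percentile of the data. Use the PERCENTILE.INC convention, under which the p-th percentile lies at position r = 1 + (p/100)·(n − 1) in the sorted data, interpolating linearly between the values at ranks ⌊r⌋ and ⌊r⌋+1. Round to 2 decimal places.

Sorted: 57, 59, 67, 68, 74, 76, 87, 88, 91, 92, 93, 94, 95.
n = 13.
r = 1 + (95/100)·(13 − 1) = 1 + 11.4 = 12.4.
Rank 12 is 94 and rank 13 is 95.
Interpolate: 94 + 0.4·(95 − 94) = 94 + 0.4·1 = 94.4.

94.40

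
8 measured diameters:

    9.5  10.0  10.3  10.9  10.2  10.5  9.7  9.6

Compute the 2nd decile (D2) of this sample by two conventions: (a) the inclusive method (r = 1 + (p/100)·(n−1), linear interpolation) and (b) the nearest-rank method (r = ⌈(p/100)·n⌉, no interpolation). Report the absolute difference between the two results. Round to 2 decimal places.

Sorted: 9.5, 9.6, 9.7, 10.0, 10.2, 10.3, 10.5, 10.9.
n = 8.
(a) r = 2.4; between ranks 2 (9.6) and 3 (9.7): 9.64.
(b) the nearest-rank method: rank 2 → 9.6.
|9.64 − 9.6| = 0.04.

0.04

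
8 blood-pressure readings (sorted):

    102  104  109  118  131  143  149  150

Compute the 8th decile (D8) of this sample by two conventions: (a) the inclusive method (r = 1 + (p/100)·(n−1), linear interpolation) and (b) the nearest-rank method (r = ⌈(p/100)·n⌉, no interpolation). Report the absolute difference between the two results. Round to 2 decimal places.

2.40

n = 8.
(a) r = 6.6; between ranks 6 (143) and 7 (149): 146.6.
(b) the nearest-rank method: rank 7 → 149.
|146.6 − 149| = 2.4.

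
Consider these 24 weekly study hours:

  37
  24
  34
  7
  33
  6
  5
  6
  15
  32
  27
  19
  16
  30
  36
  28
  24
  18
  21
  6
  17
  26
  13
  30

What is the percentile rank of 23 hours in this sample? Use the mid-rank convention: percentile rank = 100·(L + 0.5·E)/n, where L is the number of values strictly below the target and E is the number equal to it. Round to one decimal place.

50.0

Sorted: 5, 6, 6, 6, 7, 13, 15, 16, 17, 18, 19, 21, 24, 24, 26, 27, 28, 30, 30, 32, 33, 34, 36, 37.
Count below 23: L = 12; count equal: E = 0; n = 24.
Percentile rank = 100·(12 + 0.5·0)/24 = 100·12/24 = 50.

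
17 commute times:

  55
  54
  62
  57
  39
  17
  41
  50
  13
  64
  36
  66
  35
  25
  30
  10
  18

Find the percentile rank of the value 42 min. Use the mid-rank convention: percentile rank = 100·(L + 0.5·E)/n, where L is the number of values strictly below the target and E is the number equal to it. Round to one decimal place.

58.8

Sorted: 10, 13, 17, 18, 25, 30, 35, 36, 39, 41, 50, 54, 55, 57, 62, 64, 66.
Count below 42: L = 10; count equal: E = 0; n = 17.
Percentile rank = 100·(10 + 0.5·0)/17 = 100·10/17 = 58.82.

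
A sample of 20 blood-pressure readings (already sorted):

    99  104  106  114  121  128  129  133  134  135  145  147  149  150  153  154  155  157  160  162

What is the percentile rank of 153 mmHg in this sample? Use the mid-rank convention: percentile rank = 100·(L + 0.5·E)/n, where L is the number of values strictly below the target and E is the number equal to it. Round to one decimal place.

72.5

Count below 153: L = 14; count equal: E = 1; n = 20.
Percentile rank = 100·(14 + 0.5·1)/20 = 100·14.5/20 = 72.5.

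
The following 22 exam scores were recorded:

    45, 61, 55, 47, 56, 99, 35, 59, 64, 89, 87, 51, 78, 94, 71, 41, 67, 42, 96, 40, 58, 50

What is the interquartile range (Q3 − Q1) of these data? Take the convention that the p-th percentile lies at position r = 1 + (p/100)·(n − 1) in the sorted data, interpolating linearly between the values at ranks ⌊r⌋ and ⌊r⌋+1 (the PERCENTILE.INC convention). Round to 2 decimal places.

28.50

Sorted: 35, 40, 41, 42, 45, 47, 50, 51, 55, 56, 58, 59, 61, 64, 67, 71, 78, 87, 89, 94, 96, 99.
n = 22.
P25: r = 6.25; ranks 6–7 are 47, 50; interpolating gives 47.75.
P75: r = 16.75; ranks 16–17 are 71, 78; interpolating gives 76.25.
Difference: 76.25 − 47.75 = 28.5.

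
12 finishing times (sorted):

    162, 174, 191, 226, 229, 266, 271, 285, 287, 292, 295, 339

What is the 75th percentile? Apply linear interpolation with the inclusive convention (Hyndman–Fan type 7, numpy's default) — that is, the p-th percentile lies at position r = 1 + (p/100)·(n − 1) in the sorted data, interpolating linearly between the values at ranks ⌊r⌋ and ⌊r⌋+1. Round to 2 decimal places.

288.25

n = 12.
r = 1 + (75/100)·(12 − 1) = 1 + 8.25 = 9.25.
Rank 9 is 287 and rank 10 is 292.
Interpolate: 287 + 0.25·(292 − 287) = 287 + 0.25·5 = 288.25.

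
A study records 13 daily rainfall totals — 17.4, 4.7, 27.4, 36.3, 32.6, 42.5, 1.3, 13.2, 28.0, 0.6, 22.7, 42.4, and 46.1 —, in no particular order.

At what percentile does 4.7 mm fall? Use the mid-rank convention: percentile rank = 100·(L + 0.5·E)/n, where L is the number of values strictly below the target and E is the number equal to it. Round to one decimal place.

19.2

Sorted: 0.6, 1.3, 4.7, 13.2, 17.4, 22.7, 27.4, 28.0, 32.6, 36.3, 42.4, 42.5, 46.1.
Count below 4.7: L = 2; count equal: E = 1; n = 13.
Percentile rank = 100·(2 + 0.5·1)/13 = 100·2.5/13 = 19.23.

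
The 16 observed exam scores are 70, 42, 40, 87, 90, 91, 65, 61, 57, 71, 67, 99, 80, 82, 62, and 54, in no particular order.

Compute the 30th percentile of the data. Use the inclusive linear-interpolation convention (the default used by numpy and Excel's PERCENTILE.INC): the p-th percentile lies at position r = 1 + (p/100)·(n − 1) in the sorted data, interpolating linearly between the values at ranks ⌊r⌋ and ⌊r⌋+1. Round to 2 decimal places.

61.50

Sorted: 40, 42, 54, 57, 61, 62, 65, 67, 70, 71, 80, 82, 87, 90, 91, 99.
n = 16.
r = 1 + (30/100)·(16 − 1) = 1 + 4.5 = 5.5.
Rank 5 is 61 and rank 6 is 62.
Interpolate: 61 + 0.5·(62 − 61) = 61 + 0.5·1 = 61.5.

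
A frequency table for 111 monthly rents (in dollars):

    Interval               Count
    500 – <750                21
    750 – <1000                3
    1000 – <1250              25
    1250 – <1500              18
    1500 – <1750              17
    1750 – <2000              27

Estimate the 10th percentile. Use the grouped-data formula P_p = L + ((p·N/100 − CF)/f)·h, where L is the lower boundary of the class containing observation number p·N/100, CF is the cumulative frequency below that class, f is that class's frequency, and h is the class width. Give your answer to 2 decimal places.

632.14

N = 111; target position k = 10/100 · 111 = 11.1.
Cumulative frequencies: 21, 24, 49, 67, 84, 111.
Observation 11.1 falls in the class 500 – <750.
L = 500, CF = 0, f = 21, h = 250.
P10 = 500 + ((11.1 − 0)/21)·250 = 500 + 132.143 = 632.143.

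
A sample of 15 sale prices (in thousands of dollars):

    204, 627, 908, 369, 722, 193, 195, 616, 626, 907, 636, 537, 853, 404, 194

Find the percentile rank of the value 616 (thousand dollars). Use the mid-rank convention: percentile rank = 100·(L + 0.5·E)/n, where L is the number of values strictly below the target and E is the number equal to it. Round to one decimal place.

Sorted: 193, 194, 195, 204, 369, 404, 537, 616, 626, 627, 636, 722, 853, 907, 908.
Count below 616: L = 7; count equal: E = 1; n = 15.
Percentile rank = 100·(7 + 0.5·1)/15 = 100·7.5/15 = 50.

50.0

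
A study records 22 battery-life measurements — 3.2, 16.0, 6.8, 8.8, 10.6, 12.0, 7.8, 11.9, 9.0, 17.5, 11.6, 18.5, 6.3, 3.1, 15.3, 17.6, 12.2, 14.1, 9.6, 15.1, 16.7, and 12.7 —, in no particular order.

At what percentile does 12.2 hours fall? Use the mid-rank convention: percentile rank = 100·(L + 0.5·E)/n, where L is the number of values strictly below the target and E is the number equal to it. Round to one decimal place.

56.8

Sorted: 3.1, 3.2, 6.3, 6.8, 7.8, 8.8, 9.0, 9.6, 10.6, 11.6, 11.9, 12.0, 12.2, 12.7, 14.1, 15.1, 15.3, 16.0, 16.7, 17.5, 17.6, 18.5.
Count below 12.2: L = 12; count equal: E = 1; n = 22.
Percentile rank = 100·(12 + 0.5·1)/22 = 100·12.5/22 = 56.82.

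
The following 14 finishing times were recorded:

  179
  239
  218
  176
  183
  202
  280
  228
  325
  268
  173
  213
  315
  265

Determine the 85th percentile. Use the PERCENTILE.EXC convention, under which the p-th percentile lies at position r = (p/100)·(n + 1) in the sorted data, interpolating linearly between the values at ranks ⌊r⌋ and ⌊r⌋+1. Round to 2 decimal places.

Sorted: 173, 176, 179, 183, 202, 213, 218, 228, 239, 265, 268, 280, 315, 325.
n = 14.
r = (85/100)·(14 + 1) = 12.75.
Rank 12 is 280 and rank 13 is 315.
Interpolate: 280 + 0.75·(315 − 280) = 280 + 0.75·35 = 306.25.

306.25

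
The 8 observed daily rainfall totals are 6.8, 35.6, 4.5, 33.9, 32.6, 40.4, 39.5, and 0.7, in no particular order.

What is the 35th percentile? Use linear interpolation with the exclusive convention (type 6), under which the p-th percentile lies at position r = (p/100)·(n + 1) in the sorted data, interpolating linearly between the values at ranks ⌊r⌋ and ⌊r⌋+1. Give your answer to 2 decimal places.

10.67

Sorted: 0.7, 4.5, 6.8, 32.6, 33.9, 35.6, 39.5, 40.4.
n = 8.
r = (35/100)·(8 + 1) = 3.15.
Rank 3 is 6.8 and rank 4 is 32.6.
Interpolate: 6.8 + 0.15·(32.6 − 6.8) = 6.8 + 0.15·25.8 = 10.67.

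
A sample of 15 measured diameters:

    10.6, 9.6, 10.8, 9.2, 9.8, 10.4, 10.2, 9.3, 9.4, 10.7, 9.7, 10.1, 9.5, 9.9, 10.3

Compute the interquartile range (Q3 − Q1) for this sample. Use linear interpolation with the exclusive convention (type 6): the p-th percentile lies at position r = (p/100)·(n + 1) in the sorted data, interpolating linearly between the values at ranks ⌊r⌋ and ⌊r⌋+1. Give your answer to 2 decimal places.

0.90

Sorted: 9.2, 9.3, 9.4, 9.5, 9.6, 9.7, 9.8, 9.9, 10.1, 10.2, 10.3, 10.4, 10.6, 10.7, 10.8.
n = 15.
P25: r = 4 (integer) → 9.5.
P75: r = 12 (integer) → 10.4.
Difference: 10.4 − 9.5 = 0.9.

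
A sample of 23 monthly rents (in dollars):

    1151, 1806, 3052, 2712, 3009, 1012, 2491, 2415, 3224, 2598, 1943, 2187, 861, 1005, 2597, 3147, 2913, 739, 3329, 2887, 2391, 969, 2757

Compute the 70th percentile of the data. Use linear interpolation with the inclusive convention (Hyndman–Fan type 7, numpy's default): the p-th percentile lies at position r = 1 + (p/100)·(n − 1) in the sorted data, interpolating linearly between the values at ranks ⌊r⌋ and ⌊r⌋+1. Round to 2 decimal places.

2809.00

Sorted: 739, 861, 969, 1005, 1012, 1151, 1806, 1943, 2187, 2391, 2415, 2491, 2597, 2598, 2712, 2757, 2887, 2913, 3009, 3052, 3147, 3224, 3329.
n = 23.
r = 1 + (70/100)·(23 − 1) = 1 + 15.4 = 16.4.
Rank 16 is 2757 and rank 17 is 2887.
Interpolate: 2757 + 0.4·(2887 − 2757) = 2757 + 0.4·130 = 2809.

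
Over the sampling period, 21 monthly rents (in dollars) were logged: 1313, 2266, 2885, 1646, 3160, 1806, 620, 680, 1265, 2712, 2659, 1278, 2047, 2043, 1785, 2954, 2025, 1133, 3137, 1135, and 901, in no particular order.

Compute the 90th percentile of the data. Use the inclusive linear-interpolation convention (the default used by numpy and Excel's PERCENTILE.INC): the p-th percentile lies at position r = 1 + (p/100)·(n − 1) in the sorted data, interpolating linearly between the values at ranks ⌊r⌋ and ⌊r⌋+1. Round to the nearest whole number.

2954

Sorted: 620, 680, 901, 1133, 1135, 1265, 1278, 1313, 1646, 1785, 1806, 2025, 2043, 2047, 2266, 2659, 2712, 2885, 2954, 3137, 3160.
n = 21.
r = 1 + (90/100)·(21 − 1) = 1 + 18 = 19.
r is an integer, so P90 is the value at rank 19: 2954.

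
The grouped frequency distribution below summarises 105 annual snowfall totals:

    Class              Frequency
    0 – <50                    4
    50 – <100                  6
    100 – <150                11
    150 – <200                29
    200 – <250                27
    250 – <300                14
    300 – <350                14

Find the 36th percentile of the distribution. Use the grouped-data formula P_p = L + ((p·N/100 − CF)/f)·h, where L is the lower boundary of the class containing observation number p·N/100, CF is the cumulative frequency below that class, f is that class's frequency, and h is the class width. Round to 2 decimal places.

N = 105; target position k = 36/100 · 105 = 37.8.
Cumulative frequencies: 4, 10, 21, 50, 77, 91, 105.
Observation 37.8 falls in the class 150 – <200.
L = 150, CF = 21, f = 29, h = 50.
P36 = 150 + ((37.8 − 21)/29)·50 = 150 + 28.9655 = 178.966.

178.97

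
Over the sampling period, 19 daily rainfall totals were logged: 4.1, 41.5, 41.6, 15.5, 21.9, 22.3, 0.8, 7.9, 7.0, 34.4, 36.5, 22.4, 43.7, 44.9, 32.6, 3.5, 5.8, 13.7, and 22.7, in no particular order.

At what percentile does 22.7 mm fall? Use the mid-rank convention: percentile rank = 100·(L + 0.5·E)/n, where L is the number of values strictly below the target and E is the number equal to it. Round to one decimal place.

Sorted: 0.8, 3.5, 4.1, 5.8, 7.0, 7.9, 13.7, 15.5, 21.9, 22.3, 22.4, 22.7, 32.6, 34.4, 36.5, 41.5, 41.6, 43.7, 44.9.
Count below 22.7: L = 11; count equal: E = 1; n = 19.
Percentile rank = 100·(11 + 0.5·1)/19 = 100·11.5/19 = 60.53.

60.5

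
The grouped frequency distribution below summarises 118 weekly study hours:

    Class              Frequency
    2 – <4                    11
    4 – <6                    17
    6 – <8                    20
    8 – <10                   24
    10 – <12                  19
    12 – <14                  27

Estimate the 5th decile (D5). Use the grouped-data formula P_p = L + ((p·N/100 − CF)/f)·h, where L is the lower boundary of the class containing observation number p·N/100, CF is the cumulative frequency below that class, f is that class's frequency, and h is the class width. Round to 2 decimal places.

N = 118; target position k = 50/100 · 118 = 59.
Cumulative frequencies: 11, 28, 48, 72, 91, 118.
Observation 59 falls in the class 8 – <10.
L = 8, CF = 48, f = 24, h = 2.
P50 = 8 + ((59 − 48)/24)·2 = 8 + 0.916667 = 8.91667.

8.92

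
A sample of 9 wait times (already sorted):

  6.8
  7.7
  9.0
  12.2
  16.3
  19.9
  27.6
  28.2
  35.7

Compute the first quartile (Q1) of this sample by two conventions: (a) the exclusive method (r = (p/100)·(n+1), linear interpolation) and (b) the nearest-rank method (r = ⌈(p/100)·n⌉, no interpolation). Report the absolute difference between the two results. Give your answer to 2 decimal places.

n = 9.
(a) r = 2.5; between ranks 2 (7.7) and 3 (9.0): 8.35.
(b) the nearest-rank method: rank 3 → 9.
|8.35 − 9| = 0.65.

0.65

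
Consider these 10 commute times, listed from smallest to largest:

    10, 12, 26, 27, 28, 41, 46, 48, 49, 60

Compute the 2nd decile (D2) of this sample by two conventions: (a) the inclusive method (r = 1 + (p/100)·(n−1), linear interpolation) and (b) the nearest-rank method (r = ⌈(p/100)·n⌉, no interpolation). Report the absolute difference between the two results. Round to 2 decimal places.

11.20

n = 10.
(a) r = 2.8; between ranks 2 (12) and 3 (26): 23.2.
(b) the nearest-rank method: rank 2 → 12.
|23.2 − 12| = 11.2.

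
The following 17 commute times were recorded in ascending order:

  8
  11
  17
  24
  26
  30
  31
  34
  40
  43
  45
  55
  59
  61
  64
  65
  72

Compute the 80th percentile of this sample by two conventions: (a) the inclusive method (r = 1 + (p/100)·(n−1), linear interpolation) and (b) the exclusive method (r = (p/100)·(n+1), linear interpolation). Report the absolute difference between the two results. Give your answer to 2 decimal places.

1.60

n = 17.
(a) r = 13.8; between ranks 13 (59) and 14 (61): 60.6.
(b) r = 14.4; between ranks 14 (61) and 15 (64): 62.2.
|60.6 − 62.2| = 1.6.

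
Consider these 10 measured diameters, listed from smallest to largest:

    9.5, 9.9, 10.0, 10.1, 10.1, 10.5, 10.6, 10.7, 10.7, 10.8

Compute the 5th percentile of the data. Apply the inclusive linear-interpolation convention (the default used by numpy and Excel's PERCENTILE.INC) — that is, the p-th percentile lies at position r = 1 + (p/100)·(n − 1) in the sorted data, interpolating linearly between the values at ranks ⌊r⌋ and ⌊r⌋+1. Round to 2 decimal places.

n = 10.
r = 1 + (5/100)·(10 − 1) = 1 + 0.45 = 1.45.
Rank 1 is 9.5 and rank 2 is 9.9.
Interpolate: 9.5 + 0.45·(9.9 − 9.5) = 9.5 + 0.45·0.4 = 9.68.

9.68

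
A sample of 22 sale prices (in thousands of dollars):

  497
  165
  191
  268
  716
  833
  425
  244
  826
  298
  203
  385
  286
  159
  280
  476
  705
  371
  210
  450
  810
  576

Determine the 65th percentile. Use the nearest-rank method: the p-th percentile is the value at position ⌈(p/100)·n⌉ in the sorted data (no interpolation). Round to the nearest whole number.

476

Sorted: 159, 165, 191, 203, 210, 244, 268, 280, 286, 298, 371, 385, 425, 450, 476, 497, 576, 705, 716, 810, 826, 833.
n = 22.
Position = ⌈65/100 · 22⌉ = ⌈14.3⌉ = 15.
The value at rank 15 is 476.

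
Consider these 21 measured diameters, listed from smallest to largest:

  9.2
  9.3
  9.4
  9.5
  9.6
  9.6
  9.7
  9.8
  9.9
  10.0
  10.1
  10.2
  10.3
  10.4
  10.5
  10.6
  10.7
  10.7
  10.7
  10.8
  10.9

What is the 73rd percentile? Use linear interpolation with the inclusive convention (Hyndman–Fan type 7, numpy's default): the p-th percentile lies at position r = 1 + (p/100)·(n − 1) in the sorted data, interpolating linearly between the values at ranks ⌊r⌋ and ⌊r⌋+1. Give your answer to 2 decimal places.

10.56

n = 21.
r = 1 + (73/100)·(21 − 1) = 1 + 14.6 = 15.6.
Rank 15 is 10.5 and rank 16 is 10.6.
Interpolate: 10.5 + 0.6·(10.6 − 10.5) = 10.5 + 0.6·0.1 = 10.56.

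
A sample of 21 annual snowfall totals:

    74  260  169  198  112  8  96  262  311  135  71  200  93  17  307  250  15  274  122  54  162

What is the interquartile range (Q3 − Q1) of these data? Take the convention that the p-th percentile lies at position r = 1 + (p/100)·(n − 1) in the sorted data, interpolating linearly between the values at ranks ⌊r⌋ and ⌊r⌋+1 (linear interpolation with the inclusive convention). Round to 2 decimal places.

Sorted: 8, 15, 17, 54, 71, 74, 93, 96, 112, 122, 135, 162, 169, 198, 200, 250, 260, 262, 274, 307, 311.
n = 21.
P25: r = 6 (integer) → 74.
P75: r = 16 (integer) → 250.
Difference: 250 − 74 = 176.

176.00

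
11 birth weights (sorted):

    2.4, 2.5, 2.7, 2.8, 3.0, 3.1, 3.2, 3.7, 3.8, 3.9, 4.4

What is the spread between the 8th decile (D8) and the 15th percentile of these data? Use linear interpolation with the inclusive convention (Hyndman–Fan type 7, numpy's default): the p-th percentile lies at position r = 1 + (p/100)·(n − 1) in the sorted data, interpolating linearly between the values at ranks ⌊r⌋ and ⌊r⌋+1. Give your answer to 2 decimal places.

1.20

n = 11.
P15: r = 2.5; ranks 2–3 are 2.5, 2.7; interpolating gives 2.6.
P80: r = 9 (integer) → 3.8.
Difference: 3.8 − 2.6 = 1.2.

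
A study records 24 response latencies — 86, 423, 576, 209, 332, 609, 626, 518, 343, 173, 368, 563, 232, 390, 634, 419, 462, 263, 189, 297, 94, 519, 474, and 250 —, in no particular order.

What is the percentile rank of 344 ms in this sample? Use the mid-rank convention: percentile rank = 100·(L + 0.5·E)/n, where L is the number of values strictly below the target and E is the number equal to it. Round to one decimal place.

Sorted: 86, 94, 173, 189, 209, 232, 250, 263, 297, 332, 343, 368, 390, 419, 423, 462, 474, 518, 519, 563, 576, 609, 626, 634.
Count below 344: L = 11; count equal: E = 0; n = 24.
Percentile rank = 100·(11 + 0.5·0)/24 = 100·11/24 = 45.83.

45.8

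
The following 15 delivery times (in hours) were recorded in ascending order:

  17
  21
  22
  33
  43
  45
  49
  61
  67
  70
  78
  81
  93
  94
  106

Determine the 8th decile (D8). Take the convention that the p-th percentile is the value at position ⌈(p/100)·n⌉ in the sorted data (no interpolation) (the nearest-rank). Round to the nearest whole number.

n = 15.
Position = ⌈80/100 · 15⌉ = ⌈12⌉ = 12.
The value at rank 12 is 81.

81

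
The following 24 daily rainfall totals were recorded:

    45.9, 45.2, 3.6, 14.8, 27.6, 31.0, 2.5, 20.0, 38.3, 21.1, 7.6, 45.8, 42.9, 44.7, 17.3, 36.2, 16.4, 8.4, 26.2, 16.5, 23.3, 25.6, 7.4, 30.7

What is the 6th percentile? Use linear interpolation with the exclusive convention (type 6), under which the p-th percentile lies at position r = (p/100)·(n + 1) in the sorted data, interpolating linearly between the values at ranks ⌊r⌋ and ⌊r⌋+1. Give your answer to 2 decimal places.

Sorted: 2.5, 3.6, 7.4, 7.6, 8.4, 14.8, 16.4, 16.5, 17.3, 20.0, 21.1, 23.3, 25.6, 26.2, 27.6, 30.7, 31.0, 36.2, 38.3, 42.9, 44.7, 45.2, 45.8, 45.9.
n = 24.
r = (6/100)·(24 + 1) = 1.5.
Rank 1 is 2.5 and rank 2 is 3.6.
Interpolate: 2.5 + 0.5·(3.6 − 2.5) = 2.5 + 0.5·1.1 = 3.05.

3.05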